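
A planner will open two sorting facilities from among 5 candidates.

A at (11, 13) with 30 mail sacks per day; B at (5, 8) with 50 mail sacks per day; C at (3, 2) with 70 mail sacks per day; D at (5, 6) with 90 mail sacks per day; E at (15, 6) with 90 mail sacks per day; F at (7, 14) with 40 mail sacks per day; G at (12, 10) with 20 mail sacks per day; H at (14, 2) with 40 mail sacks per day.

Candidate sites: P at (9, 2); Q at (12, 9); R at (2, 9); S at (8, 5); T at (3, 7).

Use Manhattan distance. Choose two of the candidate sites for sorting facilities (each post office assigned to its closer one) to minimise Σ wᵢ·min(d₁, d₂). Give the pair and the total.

Evaluate every pair (each demand assigned to the nearer of the two):
  {Q, T}: total = 2240
  {Q, S}: total = 2690
  {S, T}: total = 2760
  {Q, R}: total = 2770
  {P, Q}: total = 2850
  {P, S}: total = 2910
  {P, T}: total = 2920
  {R, S}: total = 3110
  {P, R}: total = 3270
  {R, T}: total = 3590
Best pair: {Q, T} with total 2240.

{Q, T}, total 2240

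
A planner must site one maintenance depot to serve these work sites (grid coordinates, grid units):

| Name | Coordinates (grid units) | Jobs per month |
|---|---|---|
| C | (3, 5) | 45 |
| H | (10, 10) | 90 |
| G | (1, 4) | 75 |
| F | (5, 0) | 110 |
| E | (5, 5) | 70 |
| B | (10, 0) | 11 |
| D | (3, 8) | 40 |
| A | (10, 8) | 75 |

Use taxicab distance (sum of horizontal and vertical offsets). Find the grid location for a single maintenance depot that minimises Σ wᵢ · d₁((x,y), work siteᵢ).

(5, 5)

Manhattan distance separates: Σwᵢ(|x−xᵢ|+|y−yᵢ|) = Σwᵢ|x−xᵢ| + Σwᵢ|y−yᵢ|, so x and y are optimised independently as 1-D weighted medians.
Total weight W = 516; half = 258.
x-coordinate, sorted with cumulative weight:
  x=1 (G, w=75) cum 75
  x=3 (C, w=45) cum 120
  x=3 (D, w=40) cum 160
  x=5 (F, w=110) cum 270  ← median
  x=5 (E, w=70) cum 340
  x=10 (H, w=90) cum 430
  x=10 (B, w=11) cum 441
  x=10 (A, w=75) cum 516
⇒ x* = 5
y-coordinate, sorted with cumulative weight:
  y=0 (F, w=110) cum 110
  y=0 (B, w=11) cum 121
  y=4 (G, w=75) cum 196
  y=5 (C, w=45) cum 241
  y=5 (E, w=70) cum 311  ← median
  y=8 (D, w=40) cum 351
  y=8 (A, w=75) cum 426
  y=10 (H, w=90) cum 516
⇒ y* = 5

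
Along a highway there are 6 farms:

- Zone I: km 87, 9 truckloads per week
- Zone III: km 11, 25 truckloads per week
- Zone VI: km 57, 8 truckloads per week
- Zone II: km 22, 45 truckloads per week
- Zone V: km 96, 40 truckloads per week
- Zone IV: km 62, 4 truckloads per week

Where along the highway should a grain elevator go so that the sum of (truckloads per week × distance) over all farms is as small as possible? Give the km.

For a sum of weighted absolute distances on a line, the optimum is the weighted median (not the mean). Total weight W = 131; half-weight = 65.5.
Sort by position and accumulate weight:
  km 11 (Zone III, w=25) → cum 25
  km 22 (Zone II, w=45) → cum 70  ≥ 65.5 → median here
  km 57 (Zone VI, w=8) → cum 78
  km 62 (Zone IV, w=4) → cum 82
  km 87 (Zone I, w=9) → cum 91
  km 96 (Zone V, w=40) → cum 131
Optimal location: km 22.

x = 22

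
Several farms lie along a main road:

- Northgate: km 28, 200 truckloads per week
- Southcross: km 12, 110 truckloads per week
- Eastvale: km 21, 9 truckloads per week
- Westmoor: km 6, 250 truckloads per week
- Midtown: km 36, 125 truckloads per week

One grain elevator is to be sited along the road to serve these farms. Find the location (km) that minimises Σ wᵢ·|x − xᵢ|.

For a sum of weighted absolute distances on a line, the optimum is the weighted median (not the mean). Total weight W = 694; half-weight = 347.
Sort by position and accumulate weight:
  km 6 (Westmoor, w=250) → cum 250
  km 12 (Southcross, w=110) → cum 360  ≥ 347 → median here
  km 21 (Eastvale, w=9) → cum 369
  km 28 (Northgate, w=200) → cum 569
  km 36 (Midtown, w=125) → cum 694
Optimal location: km 12.

x = 12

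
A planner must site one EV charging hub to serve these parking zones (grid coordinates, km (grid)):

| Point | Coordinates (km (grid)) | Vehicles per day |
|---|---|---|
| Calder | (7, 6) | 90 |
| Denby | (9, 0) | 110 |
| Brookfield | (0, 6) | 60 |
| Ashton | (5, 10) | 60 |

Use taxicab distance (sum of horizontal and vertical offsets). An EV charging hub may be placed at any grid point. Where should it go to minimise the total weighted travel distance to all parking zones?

Manhattan distance separates: Σwᵢ(|x−xᵢ|+|y−yᵢ|) = Σwᵢ|x−xᵢ| + Σwᵢ|y−yᵢ|, so x and y are optimised independently as 1-D weighted medians.
Total weight W = 320; half = 160.
x-coordinate, sorted with cumulative weight:
  x=0 (Brookfield, w=60) cum 60
  x=5 (Ashton, w=60) cum 120
  x=7 (Calder, w=90) cum 210  ← median
  x=9 (Denby, w=110) cum 320
⇒ x* = 7
y-coordinate, sorted with cumulative weight:
  y=0 (Denby, w=110) cum 110
  y=6 (Calder, w=90) cum 200  ← median
  y=6 (Brookfield, w=60) cum 260
  y=10 (Ashton, w=60) cum 320
⇒ y* = 6

(7, 6)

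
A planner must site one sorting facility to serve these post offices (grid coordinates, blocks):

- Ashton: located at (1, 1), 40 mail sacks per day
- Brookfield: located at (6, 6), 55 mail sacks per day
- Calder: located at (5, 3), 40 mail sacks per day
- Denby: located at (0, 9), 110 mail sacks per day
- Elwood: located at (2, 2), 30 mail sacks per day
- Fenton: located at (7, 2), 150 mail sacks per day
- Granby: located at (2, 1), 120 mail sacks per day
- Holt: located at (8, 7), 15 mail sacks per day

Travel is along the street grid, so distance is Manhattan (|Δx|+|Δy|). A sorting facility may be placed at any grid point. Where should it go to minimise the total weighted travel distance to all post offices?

(2, 2)

Manhattan distance separates: Σwᵢ(|x−xᵢ|+|y−yᵢ|) = Σwᵢ|x−xᵢ| + Σwᵢ|y−yᵢ|, so x and y are optimised independently as 1-D weighted medians.
Total weight W = 560; half = 280.
x-coordinate, sorted with cumulative weight:
  x=0 (Denby, w=110) cum 110
  x=1 (Ashton, w=40) cum 150
  x=2 (Elwood, w=30) cum 180
  x=2 (Granby, w=120) cum 300  ← median
  x=5 (Calder, w=40) cum 340
  x=6 (Brookfield, w=55) cum 395
  x=7 (Fenton, w=150) cum 545
  x=8 (Holt, w=15) cum 560
⇒ x* = 2
y-coordinate, sorted with cumulative weight:
  y=1 (Ashton, w=40) cum 40
  y=1 (Granby, w=120) cum 160
  y=2 (Elwood, w=30) cum 190
  y=2 (Fenton, w=150) cum 340  ← median
  y=3 (Calder, w=40) cum 380
  y=6 (Brookfield, w=55) cum 435
  y=7 (Holt, w=15) cum 450
  y=9 (Denby, w=110) cum 560
⇒ y* = 2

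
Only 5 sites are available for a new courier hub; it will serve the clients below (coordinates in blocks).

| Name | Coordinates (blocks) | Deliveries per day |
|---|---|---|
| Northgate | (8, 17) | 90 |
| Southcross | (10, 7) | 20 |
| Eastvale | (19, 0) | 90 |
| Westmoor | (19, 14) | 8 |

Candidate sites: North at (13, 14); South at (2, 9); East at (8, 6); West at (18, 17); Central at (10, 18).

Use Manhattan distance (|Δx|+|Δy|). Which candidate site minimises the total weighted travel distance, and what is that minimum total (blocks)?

Total weighted distance at each candidate:
  North (13, 14): total = 2768
  South (2, 9): total = 3976
  East (8, 6): total = 2732
  West (18, 17): total = 2912
  Central (10, 18): total = 3024
Minimum is at East with total 2732 blocks.

East, total 2732 blocks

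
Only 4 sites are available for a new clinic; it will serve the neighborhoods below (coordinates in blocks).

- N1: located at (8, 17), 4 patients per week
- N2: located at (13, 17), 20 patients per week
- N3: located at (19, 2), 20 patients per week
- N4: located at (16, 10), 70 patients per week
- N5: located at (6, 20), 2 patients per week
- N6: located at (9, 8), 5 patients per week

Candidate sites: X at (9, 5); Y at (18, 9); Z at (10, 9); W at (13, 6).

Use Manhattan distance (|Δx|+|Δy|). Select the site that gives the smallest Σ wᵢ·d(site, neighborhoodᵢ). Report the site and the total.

Total weighted distance at each candidate:
  X (9, 5): total = 1523
  Y (18, 9): total = 798
  Z (10, 9): total = 1110
  W (13, 6): total = 1046
Minimum is at Y with total 798 blocks.

Y, total 798 blocks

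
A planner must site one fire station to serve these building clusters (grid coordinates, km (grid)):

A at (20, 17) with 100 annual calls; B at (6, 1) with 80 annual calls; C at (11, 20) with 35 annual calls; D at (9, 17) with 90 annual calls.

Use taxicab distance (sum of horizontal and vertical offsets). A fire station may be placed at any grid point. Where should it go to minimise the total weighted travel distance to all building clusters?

(9, 17)

Manhattan distance separates: Σwᵢ(|x−xᵢ|+|y−yᵢ|) = Σwᵢ|x−xᵢ| + Σwᵢ|y−yᵢ|, so x and y are optimised independently as 1-D weighted medians.
Total weight W = 305; half = 152.5.
x-coordinate, sorted with cumulative weight:
  x=6 (B, w=80) cum 80
  x=9 (D, w=90) cum 170  ← median
  x=11 (C, w=35) cum 205
  x=20 (A, w=100) cum 305
⇒ x* = 9
y-coordinate, sorted with cumulative weight:
  y=1 (B, w=80) cum 80
  y=17 (A, w=100) cum 180  ← median
  y=17 (D, w=90) cum 270
  y=20 (C, w=35) cum 305
⇒ y* = 17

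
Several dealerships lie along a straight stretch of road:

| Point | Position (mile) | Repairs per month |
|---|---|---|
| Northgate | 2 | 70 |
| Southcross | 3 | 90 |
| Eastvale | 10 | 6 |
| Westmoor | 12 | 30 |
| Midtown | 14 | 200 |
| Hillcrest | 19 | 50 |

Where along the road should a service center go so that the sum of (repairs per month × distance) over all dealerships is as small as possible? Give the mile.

x = 14

For a sum of weighted absolute distances on a line, the optimum is the weighted median (not the mean). Total weight W = 446; half-weight = 223.
Sort by position and accumulate weight:
  mile 2 (Northgate, w=70) → cum 70
  mile 3 (Southcross, w=90) → cum 160
  mile 10 (Eastvale, w=6) → cum 166
  mile 12 (Westmoor, w=30) → cum 196
  mile 14 (Midtown, w=200) → cum 396  ≥ 223 → median here
  mile 19 (Hillcrest, w=50) → cum 446
Optimal location: mile 14.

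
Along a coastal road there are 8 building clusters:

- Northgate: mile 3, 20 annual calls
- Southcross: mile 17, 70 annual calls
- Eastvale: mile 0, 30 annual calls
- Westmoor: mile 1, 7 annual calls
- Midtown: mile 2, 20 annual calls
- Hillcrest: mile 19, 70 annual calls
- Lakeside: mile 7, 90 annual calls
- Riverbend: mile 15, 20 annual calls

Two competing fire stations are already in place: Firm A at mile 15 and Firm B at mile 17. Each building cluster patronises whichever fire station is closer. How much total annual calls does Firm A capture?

The indifferent point is the midpoint (15+17)/2 = 16; building clusters left of it (closer to Firm A at 15) go to Firm A, those right go to Firm B.
  Eastvale at 0 (w=30) → Firm A
  Westmoor at 1 (w=7) → Firm A
  Midtown at 2 (w=20) → Firm A
  Northgate at 3 (w=20) → Firm A
  Lakeside at 7 (w=90) → Firm A
  Riverbend at 15 (w=20) → Firm A
  Southcross at 17 (w=70) → Firm B
  Hillcrest at 19 (w=70) → Firm B
Firm A captures 187; Firm B captures 140.

187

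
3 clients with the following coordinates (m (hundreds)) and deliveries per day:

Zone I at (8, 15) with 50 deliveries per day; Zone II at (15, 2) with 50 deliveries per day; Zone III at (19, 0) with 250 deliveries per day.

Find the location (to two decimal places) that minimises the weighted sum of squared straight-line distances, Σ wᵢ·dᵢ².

The minimiser of Σwᵢ‖p−pᵢ‖² is the weighted centroid p* = (Σwᵢpᵢ)/(Σwᵢ).
Σwᵢ = 350.
Σwᵢxᵢ = 50·8 + 50·15 + 250·19 = 5900.
Σwᵢyᵢ = 50·15 + 50·2 + 250·0 = 850.
x* = 5900/350 = 16.86, y* = 850/350 = 2.43.

(16.86, 2.43)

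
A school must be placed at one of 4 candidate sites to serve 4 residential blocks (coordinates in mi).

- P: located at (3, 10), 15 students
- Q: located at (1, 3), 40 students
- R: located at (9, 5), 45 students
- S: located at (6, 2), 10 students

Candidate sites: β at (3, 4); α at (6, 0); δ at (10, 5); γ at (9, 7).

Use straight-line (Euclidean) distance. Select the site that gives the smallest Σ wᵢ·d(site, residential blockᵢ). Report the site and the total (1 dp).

β, total 489.2 mi

Total weighted distance at each candidate:
  β (3, 4): total = 489.2
  α (6, 0): total = 672.2
  δ (10, 5): total = 592.8
  γ (9, 7): total = 606.7
Minimum is at β with total 489.2 mi.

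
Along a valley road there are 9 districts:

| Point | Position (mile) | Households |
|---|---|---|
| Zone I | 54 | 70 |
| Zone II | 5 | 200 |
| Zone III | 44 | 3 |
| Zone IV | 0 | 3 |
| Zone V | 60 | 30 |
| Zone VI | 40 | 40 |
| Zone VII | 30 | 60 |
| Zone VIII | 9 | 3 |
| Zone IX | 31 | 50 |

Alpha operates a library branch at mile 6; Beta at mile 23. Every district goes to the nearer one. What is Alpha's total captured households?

The indifferent point is the midpoint (6+23)/2 = 14.5; districts left of it (closer to Alpha at 6) go to Alpha, those right go to Beta.
  Zone IV at 0 (w=3) → Alpha
  Zone II at 5 (w=200) → Alpha
  Zone VIII at 9 (w=3) → Alpha
  Zone VII at 30 (w=60) → Beta
  Zone IX at 31 (w=50) → Beta
  Zone VI at 40 (w=40) → Beta
  Zone III at 44 (w=3) → Beta
  Zone I at 54 (w=70) → Beta
  Zone V at 60 (w=30) → Beta
Alpha captures 206; Beta captures 253.

206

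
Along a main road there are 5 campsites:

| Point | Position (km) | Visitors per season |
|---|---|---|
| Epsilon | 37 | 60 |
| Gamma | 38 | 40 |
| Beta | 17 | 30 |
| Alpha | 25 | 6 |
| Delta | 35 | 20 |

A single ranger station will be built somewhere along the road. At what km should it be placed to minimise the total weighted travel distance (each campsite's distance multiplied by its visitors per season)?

For a sum of weighted absolute distances on a line, the optimum is the weighted median (not the mean). Total weight W = 156; half-weight = 78.
Sort by position and accumulate weight:
  km 17 (Beta, w=30) → cum 30
  km 25 (Alpha, w=6) → cum 36
  km 35 (Delta, w=20) → cum 56
  km 37 (Epsilon, w=60) → cum 116  ≥ 78 → median here
  km 38 (Gamma, w=40) → cum 156
Optimal location: km 37.

x = 37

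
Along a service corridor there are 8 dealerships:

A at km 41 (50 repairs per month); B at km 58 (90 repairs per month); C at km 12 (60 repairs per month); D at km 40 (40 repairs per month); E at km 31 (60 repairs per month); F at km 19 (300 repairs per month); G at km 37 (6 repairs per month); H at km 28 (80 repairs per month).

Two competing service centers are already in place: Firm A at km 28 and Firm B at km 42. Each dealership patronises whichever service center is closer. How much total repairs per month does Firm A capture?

500

The indifferent point is the midpoint (28+42)/2 = 35; dealerships left of it (closer to Firm A at 28) go to Firm A, those right go to Firm B.
  C at 12 (w=60) → Firm A
  F at 19 (w=300) → Firm A
  H at 28 (w=80) → Firm A
  E at 31 (w=60) → Firm A
  G at 37 (w=6) → Firm B
  D at 40 (w=40) → Firm B
  A at 41 (w=50) → Firm B
  B at 58 (w=90) → Firm B
Firm A captures 500; Firm B captures 186.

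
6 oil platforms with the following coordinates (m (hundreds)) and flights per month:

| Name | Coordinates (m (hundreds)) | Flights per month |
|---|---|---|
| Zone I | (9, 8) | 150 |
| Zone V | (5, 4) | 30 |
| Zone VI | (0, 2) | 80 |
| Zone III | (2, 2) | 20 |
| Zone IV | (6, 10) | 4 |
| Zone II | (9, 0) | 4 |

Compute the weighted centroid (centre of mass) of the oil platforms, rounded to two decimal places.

(5.56, 5.42)

The minimiser of Σwᵢ‖p−pᵢ‖² is the weighted centroid p* = (Σwᵢpᵢ)/(Σwᵢ).
Σwᵢ = 288.
Σwᵢxᵢ = 150·9 + 30·5 + 80·0 + 20·2 + 4·6 + 4·9 = 1600.
Σwᵢyᵢ = 150·8 + 30·4 + 80·2 + 20·2 + 4·10 + 4·0 = 1560.
x* = 1600/288 = 5.56, y* = 1560/288 = 5.42.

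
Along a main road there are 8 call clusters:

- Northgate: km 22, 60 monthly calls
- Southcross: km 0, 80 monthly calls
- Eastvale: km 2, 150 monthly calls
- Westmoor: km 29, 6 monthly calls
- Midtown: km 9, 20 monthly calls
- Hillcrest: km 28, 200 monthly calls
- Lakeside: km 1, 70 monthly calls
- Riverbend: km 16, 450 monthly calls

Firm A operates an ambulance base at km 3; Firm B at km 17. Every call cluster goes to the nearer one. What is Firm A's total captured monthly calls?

The indifferent point is the midpoint (3+17)/2 = 10; call clusters left of it (closer to Firm A at 3) go to Firm A, those right go to Firm B.
  Southcross at 0 (w=80) → Firm A
  Lakeside at 1 (w=70) → Firm A
  Eastvale at 2 (w=150) → Firm A
  Midtown at 9 (w=20) → Firm A
  Riverbend at 16 (w=450) → Firm B
  Northgate at 22 (w=60) → Firm B
  Hillcrest at 28 (w=200) → Firm B
  Westmoor at 29 (w=6) → Firm B
Firm A captures 320; Firm B captures 716.

320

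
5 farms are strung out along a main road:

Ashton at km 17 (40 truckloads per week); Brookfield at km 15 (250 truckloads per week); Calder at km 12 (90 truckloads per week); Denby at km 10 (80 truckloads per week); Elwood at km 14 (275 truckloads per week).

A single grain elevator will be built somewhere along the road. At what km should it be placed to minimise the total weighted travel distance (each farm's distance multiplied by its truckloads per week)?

For a sum of weighted absolute distances on a line, the optimum is the weighted median (not the mean). Total weight W = 735; half-weight = 367.5.
Sort by position and accumulate weight:
  km 10 (Denby, w=80) → cum 80
  km 12 (Calder, w=90) → cum 170
  km 14 (Elwood, w=275) → cum 445  ≥ 367.5 → median here
  km 15 (Brookfield, w=250) → cum 695
  km 17 (Ashton, w=40) → cum 735
Optimal location: km 14.

x = 14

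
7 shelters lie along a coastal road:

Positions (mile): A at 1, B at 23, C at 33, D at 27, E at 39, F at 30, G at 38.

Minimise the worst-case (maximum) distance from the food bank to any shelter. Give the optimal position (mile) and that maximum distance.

location 20, max distance 19

The 1-center on a line is the midpoint of the two extreme points: leftmost at 1, rightmost at 39.
Optimal location = (1 + 39)/2 = 20; maximum distance = (39 − 1)/2 = 19.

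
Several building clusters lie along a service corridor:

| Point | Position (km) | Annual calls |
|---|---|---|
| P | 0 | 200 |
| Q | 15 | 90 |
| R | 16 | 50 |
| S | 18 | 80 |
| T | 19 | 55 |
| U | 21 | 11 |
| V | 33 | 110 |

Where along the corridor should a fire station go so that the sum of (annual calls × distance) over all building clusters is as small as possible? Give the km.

For a sum of weighted absolute distances on a line, the optimum is the weighted median (not the mean). Total weight W = 596; half-weight = 298.
Sort by position and accumulate weight:
  km 0 (P, w=200) → cum 200
  km 15 (Q, w=90) → cum 290
  km 16 (R, w=50) → cum 340  ≥ 298 → median here
  km 18 (S, w=80) → cum 420
  km 19 (T, w=55) → cum 475
  km 21 (U, w=11) → cum 486
  km 33 (V, w=110) → cum 596
Optimal location: km 16.

x = 16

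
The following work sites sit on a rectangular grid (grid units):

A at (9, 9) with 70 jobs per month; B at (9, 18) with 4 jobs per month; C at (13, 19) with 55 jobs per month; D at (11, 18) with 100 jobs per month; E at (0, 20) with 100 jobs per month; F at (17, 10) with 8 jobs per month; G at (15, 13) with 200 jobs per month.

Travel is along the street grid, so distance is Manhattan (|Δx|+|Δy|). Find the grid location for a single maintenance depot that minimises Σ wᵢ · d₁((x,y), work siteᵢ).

(11, 13)

Manhattan distance separates: Σwᵢ(|x−xᵢ|+|y−yᵢ|) = Σwᵢ|x−xᵢ| + Σwᵢ|y−yᵢ|, so x and y are optimised independently as 1-D weighted medians.
Total weight W = 537; half = 268.5.
x-coordinate, sorted with cumulative weight:
  x=0 (E, w=100) cum 100
  x=9 (A, w=70) cum 170
  x=9 (B, w=4) cum 174
  x=11 (D, w=100) cum 274  ← median
  x=13 (C, w=55) cum 329
  x=15 (G, w=200) cum 529
  x=17 (F, w=8) cum 537
⇒ x* = 11
y-coordinate, sorted with cumulative weight:
  y=9 (A, w=70) cum 70
  y=10 (F, w=8) cum 78
  y=13 (G, w=200) cum 278  ← median
  y=18 (B, w=4) cum 282
  y=18 (D, w=100) cum 382
  y=19 (C, w=55) cum 437
  y=20 (E, w=100) cum 537
⇒ y* = 13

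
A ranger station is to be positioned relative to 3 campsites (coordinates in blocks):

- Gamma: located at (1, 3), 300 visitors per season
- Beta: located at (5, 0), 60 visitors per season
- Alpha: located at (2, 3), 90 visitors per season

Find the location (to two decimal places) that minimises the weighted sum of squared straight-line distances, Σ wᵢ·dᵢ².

The minimiser of Σwᵢ‖p−pᵢ‖² is the weighted centroid p* = (Σwᵢpᵢ)/(Σwᵢ).
Σwᵢ = 450.
Σwᵢxᵢ = 300·1 + 60·5 + 90·2 = 780.
Σwᵢyᵢ = 300·3 + 60·0 + 90·3 = 1170.
x* = 780/450 = 1.73, y* = 1170/450 = 2.60.

(1.73, 2.60)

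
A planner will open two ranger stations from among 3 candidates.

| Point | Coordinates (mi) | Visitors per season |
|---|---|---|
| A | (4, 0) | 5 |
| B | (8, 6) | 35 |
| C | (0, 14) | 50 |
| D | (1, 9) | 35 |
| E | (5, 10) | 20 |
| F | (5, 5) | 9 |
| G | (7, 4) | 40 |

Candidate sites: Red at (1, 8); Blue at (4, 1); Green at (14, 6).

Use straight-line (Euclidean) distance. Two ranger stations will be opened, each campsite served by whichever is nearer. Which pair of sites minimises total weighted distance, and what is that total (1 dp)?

{Red, Blue}, total 864.5

Evaluate every pair (each demand assigned to the nearer of the two):
  {Red, Blue}: total = 864.5
  {Red, Green}: total = 1014.7
  {Blue, Green}: total = 1582.0
Best pair: {Red, Blue} with total 864.5.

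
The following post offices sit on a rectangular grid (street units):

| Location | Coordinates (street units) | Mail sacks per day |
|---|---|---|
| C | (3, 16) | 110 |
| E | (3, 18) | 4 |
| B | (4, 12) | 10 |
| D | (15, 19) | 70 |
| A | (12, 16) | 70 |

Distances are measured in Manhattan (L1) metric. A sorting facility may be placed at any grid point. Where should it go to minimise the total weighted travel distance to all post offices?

Manhattan distance separates: Σwᵢ(|x−xᵢ|+|y−yᵢ|) = Σwᵢ|x−xᵢ| + Σwᵢ|y−yᵢ|, so x and y are optimised independently as 1-D weighted medians.
Total weight W = 264; half = 132.
x-coordinate, sorted with cumulative weight:
  x=3 (C, w=110) cum 110
  x=3 (E, w=4) cum 114
  x=4 (B, w=10) cum 124
  x=12 (A, w=70) cum 194  ← median
  x=15 (D, w=70) cum 264
⇒ x* = 12
y-coordinate, sorted with cumulative weight:
  y=12 (B, w=10) cum 10
  y=16 (C, w=110) cum 120
  y=16 (A, w=70) cum 190  ← median
  y=18 (E, w=4) cum 194
  y=19 (D, w=70) cum 264
⇒ y* = 16

(12, 16)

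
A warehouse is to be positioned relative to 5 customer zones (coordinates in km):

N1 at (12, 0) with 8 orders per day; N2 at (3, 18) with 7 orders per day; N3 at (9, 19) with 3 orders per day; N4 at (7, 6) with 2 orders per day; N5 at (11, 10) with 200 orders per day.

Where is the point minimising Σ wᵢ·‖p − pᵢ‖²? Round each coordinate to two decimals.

The minimiser of Σwᵢ‖p−pᵢ‖² is the weighted centroid p* = (Σwᵢpᵢ)/(Σwᵢ).
Σwᵢ = 220.
Σwᵢxᵢ = 8·12 + 7·3 + 3·9 + 2·7 + 200·11 = 2358.
Σwᵢyᵢ = 8·0 + 7·18 + 3·19 + 2·6 + 200·10 = 2195.
x* = 2358/220 = 10.72, y* = 2195/220 = 9.98.

(10.72, 9.98)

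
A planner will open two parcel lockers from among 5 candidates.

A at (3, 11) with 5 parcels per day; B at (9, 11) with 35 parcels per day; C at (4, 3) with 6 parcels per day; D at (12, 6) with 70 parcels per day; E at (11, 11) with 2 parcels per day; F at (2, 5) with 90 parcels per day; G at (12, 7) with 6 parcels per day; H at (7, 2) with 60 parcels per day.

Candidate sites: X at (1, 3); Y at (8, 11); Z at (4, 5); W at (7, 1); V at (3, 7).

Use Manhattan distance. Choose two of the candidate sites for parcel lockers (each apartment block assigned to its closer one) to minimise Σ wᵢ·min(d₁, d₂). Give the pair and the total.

{Y, Z}, total 1296

Evaluate every pair (each demand assigned to the nearer of the two):
  {Y, Z}: total = 1296
  {Z, W}: total = 1388
  {X, Y}: total = 1452
  {W, V}: total = 1508
  {Y, V}: total = 1579
  {X, W}: total = 1612
  {Z, V}: total = 1630
  {Y, W}: total = 1644
  {X, Z}: total = 1688
  {X, V}: total = 1856
Best pair: {Y, Z} with total 1296.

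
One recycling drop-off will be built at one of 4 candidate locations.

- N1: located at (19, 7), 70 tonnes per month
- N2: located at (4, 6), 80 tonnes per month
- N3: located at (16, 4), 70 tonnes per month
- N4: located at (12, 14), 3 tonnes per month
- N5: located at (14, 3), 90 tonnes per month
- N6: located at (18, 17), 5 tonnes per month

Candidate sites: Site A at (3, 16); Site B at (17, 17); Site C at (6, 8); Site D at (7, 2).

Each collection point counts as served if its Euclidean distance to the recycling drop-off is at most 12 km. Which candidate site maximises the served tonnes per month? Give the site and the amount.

Site C, covering 243

Coverage radius r = 12 km; a point is covered iff (Δx)²+(Δy)² ≤ 12² = 144.
  Site A (3, 16): covers {N2, N4} → 83
  Site B (17, 17): covers {N1, N4, N6} → 78
  Site C (6, 8): covers {N2, N3, N4, N5} → 243
  Site D (7, 2): covers {N2, N3, N5} → 240
Maximum coverage at Site C: 243 tonnes per month.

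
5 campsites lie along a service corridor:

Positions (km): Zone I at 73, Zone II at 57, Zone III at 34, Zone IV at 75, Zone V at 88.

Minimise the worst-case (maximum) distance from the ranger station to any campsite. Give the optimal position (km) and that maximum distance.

The 1-center on a line is the midpoint of the two extreme points: leftmost at 34, rightmost at 88.
Optimal location = (34 + 88)/2 = 61; maximum distance = (88 − 34)/2 = 27.

location 61, max distance 27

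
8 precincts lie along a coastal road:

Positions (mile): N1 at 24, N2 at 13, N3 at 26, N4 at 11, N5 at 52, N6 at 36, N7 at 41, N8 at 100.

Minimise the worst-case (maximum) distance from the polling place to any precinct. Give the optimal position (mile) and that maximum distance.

location 55.5, max distance 44.5

The 1-center on a line is the midpoint of the two extreme points: leftmost at 11, rightmost at 100.
Optimal location = (11 + 100)/2 = 55.5; maximum distance = (100 − 11)/2 = 44.5.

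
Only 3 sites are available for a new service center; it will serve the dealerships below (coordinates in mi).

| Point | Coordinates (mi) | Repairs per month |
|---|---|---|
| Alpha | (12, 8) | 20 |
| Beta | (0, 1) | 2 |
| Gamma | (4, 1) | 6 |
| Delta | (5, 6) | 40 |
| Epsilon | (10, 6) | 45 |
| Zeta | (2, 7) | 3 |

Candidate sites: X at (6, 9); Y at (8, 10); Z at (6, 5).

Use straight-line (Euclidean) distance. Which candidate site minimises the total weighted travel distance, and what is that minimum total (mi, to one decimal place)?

Z, total 430.9 mi

Total weighted distance at each candidate:
  X (6, 9): total = 556.0
  Y (8, 10): total = 594.0
  Z (6, 5): total = 430.9
Minimum is at Z with total 430.9 mi.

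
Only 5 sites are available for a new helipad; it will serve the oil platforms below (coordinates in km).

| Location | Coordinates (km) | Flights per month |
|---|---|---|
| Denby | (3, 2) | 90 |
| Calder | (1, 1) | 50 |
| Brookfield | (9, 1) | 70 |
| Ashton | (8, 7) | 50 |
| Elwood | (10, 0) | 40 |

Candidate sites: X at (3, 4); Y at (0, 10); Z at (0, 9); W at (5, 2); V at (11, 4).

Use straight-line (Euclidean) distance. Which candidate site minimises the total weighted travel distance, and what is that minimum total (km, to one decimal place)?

W, total 1181.7 km

Total weighted distance at each candidate:
  X (3, 4): total = 1443.9
  Y (0, 10): total = 3105.6
  Z (0, 9): total = 2881.9
  W (5, 2): total = 1181.7
  V (11, 4): total = 1893.6
Minimum is at W with total 1181.7 km.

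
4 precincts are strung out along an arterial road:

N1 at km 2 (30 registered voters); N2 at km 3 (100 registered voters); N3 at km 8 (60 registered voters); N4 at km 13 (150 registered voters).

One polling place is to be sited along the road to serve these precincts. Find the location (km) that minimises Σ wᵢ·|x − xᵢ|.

For a sum of weighted absolute distances on a line, the optimum is the weighted median (not the mean). Total weight W = 340; half-weight = 170.
Sort by position and accumulate weight:
  km 2 (N1, w=30) → cum 30
  km 3 (N2, w=100) → cum 130
  km 8 (N3, w=60) → cum 190  ≥ 170 → median here
  km 13 (N4, w=150) → cum 340
Optimal location: km 8.

x = 8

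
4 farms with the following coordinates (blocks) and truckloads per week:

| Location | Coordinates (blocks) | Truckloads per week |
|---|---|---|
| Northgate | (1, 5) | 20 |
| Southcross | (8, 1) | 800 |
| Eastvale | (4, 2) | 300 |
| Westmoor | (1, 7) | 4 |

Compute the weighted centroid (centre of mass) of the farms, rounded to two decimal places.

(6.78, 1.36)

The minimiser of Σwᵢ‖p−pᵢ‖² is the weighted centroid p* = (Σwᵢpᵢ)/(Σwᵢ).
Σwᵢ = 1124.
Σwᵢxᵢ = 20·1 + 800·8 + 300·4 + 4·1 = 7624.
Σwᵢyᵢ = 20·5 + 800·1 + 300·2 + 4·7 = 1528.
x* = 7624/1124 = 6.78, y* = 1528/1124 = 1.36.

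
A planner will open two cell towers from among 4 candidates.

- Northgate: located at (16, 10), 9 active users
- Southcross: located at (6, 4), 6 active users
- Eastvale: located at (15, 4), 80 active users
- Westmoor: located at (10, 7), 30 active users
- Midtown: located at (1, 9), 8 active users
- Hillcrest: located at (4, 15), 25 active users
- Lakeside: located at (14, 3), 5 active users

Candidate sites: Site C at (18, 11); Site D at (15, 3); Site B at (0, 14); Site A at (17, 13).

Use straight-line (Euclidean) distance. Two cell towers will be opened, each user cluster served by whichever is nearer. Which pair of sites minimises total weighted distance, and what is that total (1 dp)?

Evaluate every pair (each demand assigned to the nearer of the two):
  {Site D, Site B}: total = 538.9
  {Site D, Site A}: total = 810.6
  {Site C, Site D}: total = 837.4
  {Site C, Site B}: total = 1156.3
  {Site B, Site A}: total = 1308.7
  {Site C, Site A}: total = 1486.6
Best pair: {Site D, Site B} with total 538.9.

{Site D, Site B}, total 538.9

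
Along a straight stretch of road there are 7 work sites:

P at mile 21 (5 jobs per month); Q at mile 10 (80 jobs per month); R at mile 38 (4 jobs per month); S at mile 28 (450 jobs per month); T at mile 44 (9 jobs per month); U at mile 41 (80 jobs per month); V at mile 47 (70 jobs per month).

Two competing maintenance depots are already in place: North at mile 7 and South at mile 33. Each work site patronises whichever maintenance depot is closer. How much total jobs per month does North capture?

80

The indifferent point is the midpoint (7+33)/2 = 20; work sites left of it (closer to North at 7) go to North, those right go to South.
  Q at 10 (w=80) → North
  P at 21 (w=5) → South
  S at 28 (w=450) → South
  R at 38 (w=4) → South
  U at 41 (w=80) → South
  T at 44 (w=9) → South
  V at 47 (w=70) → South
North captures 80; South captures 618.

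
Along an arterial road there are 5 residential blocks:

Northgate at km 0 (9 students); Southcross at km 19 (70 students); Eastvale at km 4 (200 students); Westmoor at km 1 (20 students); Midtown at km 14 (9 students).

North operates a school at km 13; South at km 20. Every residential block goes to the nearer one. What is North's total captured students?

The indifferent point is the midpoint (13+20)/2 = 16.5; residential blocks left of it (closer to North at 13) go to North, those right go to South.
  Northgate at 0 (w=9) → North
  Westmoor at 1 (w=20) → North
  Eastvale at 4 (w=200) → North
  Midtown at 14 (w=9) → North
  Southcross at 19 (w=70) → South
North captures 238; South captures 70.

238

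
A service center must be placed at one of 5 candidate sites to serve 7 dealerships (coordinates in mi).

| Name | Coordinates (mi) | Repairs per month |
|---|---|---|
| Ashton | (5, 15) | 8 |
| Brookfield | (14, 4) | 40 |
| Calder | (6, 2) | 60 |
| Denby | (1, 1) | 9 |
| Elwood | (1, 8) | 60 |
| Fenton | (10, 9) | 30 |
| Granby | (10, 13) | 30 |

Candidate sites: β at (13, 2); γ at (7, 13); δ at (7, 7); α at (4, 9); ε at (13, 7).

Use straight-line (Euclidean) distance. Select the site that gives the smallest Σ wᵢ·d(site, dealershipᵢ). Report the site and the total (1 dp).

δ, total 1427.3 mi

Total weighted distance at each candidate:
  β (13, 2): total = 2115.4
  γ (7, 13): total = 1970.8
  δ (7, 7): total = 1427.3
  α (4, 9): total = 1595.6
  ε (13, 7): total = 1885.8
Minimum is at δ with total 1427.3 mi.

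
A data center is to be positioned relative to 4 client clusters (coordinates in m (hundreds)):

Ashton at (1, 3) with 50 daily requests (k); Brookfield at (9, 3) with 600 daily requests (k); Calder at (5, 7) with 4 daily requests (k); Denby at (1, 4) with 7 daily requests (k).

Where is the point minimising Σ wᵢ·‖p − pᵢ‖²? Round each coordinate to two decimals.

(8.29, 3.03)

The minimiser of Σwᵢ‖p−pᵢ‖² is the weighted centroid p* = (Σwᵢpᵢ)/(Σwᵢ).
Σwᵢ = 661.
Σwᵢxᵢ = 50·1 + 600·9 + 4·5 + 7·1 = 5477.
Σwᵢyᵢ = 50·3 + 600·3 + 4·7 + 7·4 = 2006.
x* = 5477/661 = 8.29, y* = 2006/661 = 3.03.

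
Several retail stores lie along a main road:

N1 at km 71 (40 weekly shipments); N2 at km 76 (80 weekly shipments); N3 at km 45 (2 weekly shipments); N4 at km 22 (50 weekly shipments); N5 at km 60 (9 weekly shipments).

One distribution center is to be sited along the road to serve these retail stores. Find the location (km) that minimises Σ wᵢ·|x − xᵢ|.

x = 71

For a sum of weighted absolute distances on a line, the optimum is the weighted median (not the mean). Total weight W = 181; half-weight = 90.5.
Sort by position and accumulate weight:
  km 22 (N4, w=50) → cum 50
  km 45 (N3, w=2) → cum 52
  km 60 (N5, w=9) → cum 61
  km 71 (N1, w=40) → cum 101  ≥ 90.5 → median here
  km 76 (N2, w=80) → cum 181
Optimal location: km 71.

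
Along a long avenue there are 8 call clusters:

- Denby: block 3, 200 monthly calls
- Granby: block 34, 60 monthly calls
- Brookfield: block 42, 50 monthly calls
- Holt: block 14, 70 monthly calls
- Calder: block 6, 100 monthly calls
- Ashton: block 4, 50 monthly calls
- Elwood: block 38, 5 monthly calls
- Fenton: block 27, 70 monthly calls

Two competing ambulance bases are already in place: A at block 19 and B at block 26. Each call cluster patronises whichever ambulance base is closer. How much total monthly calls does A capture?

420

The indifferent point is the midpoint (19+26)/2 = 22.5; call clusters left of it (closer to A at 19) go to A, those right go to B.
  Denby at 3 (w=200) → A
  Ashton at 4 (w=50) → A
  Calder at 6 (w=100) → A
  Holt at 14 (w=70) → A
  Fenton at 27 (w=70) → B
  Granby at 34 (w=60) → B
  Elwood at 38 (w=5) → B
  Brookfield at 42 (w=50) → B
A captures 420; B captures 185.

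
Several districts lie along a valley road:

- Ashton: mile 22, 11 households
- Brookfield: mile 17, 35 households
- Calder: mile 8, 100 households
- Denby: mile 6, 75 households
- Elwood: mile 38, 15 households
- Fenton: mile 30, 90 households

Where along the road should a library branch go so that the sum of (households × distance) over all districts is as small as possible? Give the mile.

x = 8

For a sum of weighted absolute distances on a line, the optimum is the weighted median (not the mean). Total weight W = 326; half-weight = 163.
Sort by position and accumulate weight:
  mile 6 (Denby, w=75) → cum 75
  mile 8 (Calder, w=100) → cum 175  ≥ 163 → median here
  mile 17 (Brookfield, w=35) → cum 210
  mile 22 (Ashton, w=11) → cum 221
  mile 30 (Fenton, w=90) → cum 311
  mile 38 (Elwood, w=15) → cum 326
Optimal location: mile 8.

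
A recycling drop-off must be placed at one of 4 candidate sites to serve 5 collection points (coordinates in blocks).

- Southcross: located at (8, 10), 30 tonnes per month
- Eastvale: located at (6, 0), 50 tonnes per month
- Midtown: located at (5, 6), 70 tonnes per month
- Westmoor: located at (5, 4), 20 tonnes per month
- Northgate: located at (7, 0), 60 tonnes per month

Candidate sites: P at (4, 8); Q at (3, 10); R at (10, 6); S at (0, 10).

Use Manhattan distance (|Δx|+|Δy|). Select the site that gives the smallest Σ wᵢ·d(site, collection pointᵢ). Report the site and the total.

Total weighted distance at each candidate:
  P (4, 8): total = 1650
  Q (3, 10): total = 2220
  R (10, 6): total = 1710
  S (0, 10): total = 2910
Minimum is at P with total 1650 blocks.

P, total 1650 blocks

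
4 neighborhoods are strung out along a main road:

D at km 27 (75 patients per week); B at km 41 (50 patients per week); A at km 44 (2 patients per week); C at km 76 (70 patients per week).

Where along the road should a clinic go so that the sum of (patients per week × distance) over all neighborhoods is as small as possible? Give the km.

For a sum of weighted absolute distances on a line, the optimum is the weighted median (not the mean). Total weight W = 197; half-weight = 98.5.
Sort by position and accumulate weight:
  km 27 (D, w=75) → cum 75
  km 41 (B, w=50) → cum 125  ≥ 98.5 → median here
  km 44 (A, w=2) → cum 127
  km 76 (C, w=70) → cum 197
Optimal location: km 41.

x = 41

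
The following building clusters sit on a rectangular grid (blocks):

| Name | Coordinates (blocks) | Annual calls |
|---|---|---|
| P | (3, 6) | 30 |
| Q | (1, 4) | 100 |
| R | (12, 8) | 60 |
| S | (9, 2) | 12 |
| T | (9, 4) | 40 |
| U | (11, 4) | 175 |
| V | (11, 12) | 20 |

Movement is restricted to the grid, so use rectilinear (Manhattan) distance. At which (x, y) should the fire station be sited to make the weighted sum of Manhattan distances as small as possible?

Manhattan distance separates: Σwᵢ(|x−xᵢ|+|y−yᵢ|) = Σwᵢ|x−xᵢ| + Σwᵢ|y−yᵢ|, so x and y are optimised independently as 1-D weighted medians.
Total weight W = 437; half = 218.5.
x-coordinate, sorted with cumulative weight:
  x=1 (Q, w=100) cum 100
  x=3 (P, w=30) cum 130
  x=9 (S, w=12) cum 142
  x=9 (T, w=40) cum 182
  x=11 (U, w=175) cum 357  ← median
  x=11 (V, w=20) cum 377
  x=12 (R, w=60) cum 437
⇒ x* = 11
y-coordinate, sorted with cumulative weight:
  y=2 (S, w=12) cum 12
  y=4 (Q, w=100) cum 112
  y=4 (T, w=40) cum 152
  y=4 (U, w=175) cum 327  ← median
  y=6 (P, w=30) cum 357
  y=8 (R, w=60) cum 417
  y=12 (V, w=20) cum 437
⇒ y* = 4

(11, 4)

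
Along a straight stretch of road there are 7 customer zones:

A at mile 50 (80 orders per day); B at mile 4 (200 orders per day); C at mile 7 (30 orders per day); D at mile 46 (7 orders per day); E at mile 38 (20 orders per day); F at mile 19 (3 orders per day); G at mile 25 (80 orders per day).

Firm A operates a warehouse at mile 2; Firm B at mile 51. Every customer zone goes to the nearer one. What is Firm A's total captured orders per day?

313

The indifferent point is the midpoint (2+51)/2 = 26.5; customer zones left of it (closer to Firm A at 2) go to Firm A, those right go to Firm B.
  B at 4 (w=200) → Firm A
  C at 7 (w=30) → Firm A
  F at 19 (w=3) → Firm A
  G at 25 (w=80) → Firm A
  E at 38 (w=20) → Firm B
  D at 46 (w=7) → Firm B
  A at 50 (w=80) → Firm B
Firm A captures 313; Firm B captures 107.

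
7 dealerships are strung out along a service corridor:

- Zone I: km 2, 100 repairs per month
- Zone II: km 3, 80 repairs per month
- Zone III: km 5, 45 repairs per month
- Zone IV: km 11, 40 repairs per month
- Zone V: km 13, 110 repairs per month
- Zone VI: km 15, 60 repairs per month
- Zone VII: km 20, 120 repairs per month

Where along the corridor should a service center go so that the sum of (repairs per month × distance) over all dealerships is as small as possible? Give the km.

For a sum of weighted absolute distances on a line, the optimum is the weighted median (not the mean). Total weight W = 555; half-weight = 277.5.
Sort by position and accumulate weight:
  km 2 (Zone I, w=100) → cum 100
  km 3 (Zone II, w=80) → cum 180
  km 5 (Zone III, w=45) → cum 225
  km 11 (Zone IV, w=40) → cum 265
  km 13 (Zone V, w=110) → cum 375  ≥ 277.5 → median here
  km 15 (Zone VI, w=60) → cum 435
  km 20 (Zone VII, w=120) → cum 555
Optimal location: km 13.

x = 13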